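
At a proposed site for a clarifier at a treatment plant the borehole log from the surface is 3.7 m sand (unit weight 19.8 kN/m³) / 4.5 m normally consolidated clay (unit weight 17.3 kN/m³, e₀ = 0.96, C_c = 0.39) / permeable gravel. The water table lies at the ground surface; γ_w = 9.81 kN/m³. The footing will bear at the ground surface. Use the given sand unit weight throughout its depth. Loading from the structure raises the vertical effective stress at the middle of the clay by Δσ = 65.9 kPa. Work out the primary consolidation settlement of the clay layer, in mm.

S_c ≈ 311 mm

Mid-depth of clay below the ground surface: z = 3.7 + 4.5/2 = 5.95 m.
Total vertical stress at mid-clay: σ_v = 19.8×3.7 + 17.3×2.25 = 112.19 kPa.
Pore pressure: u = 9.81×(5.95 − 0) = 58.37 kPa.
Initial effective stress: σ'_0 = σ_v − u = 112.19 − 58.37 = 53.82 kPa.
Final effective stress: σ'_f = σ'_0 + Δσ = 53.82 + 65.9 = 119.72 kPa.
Normally consolidated clay, so the full stress increment lies on the virgin compression line:
S_c = C_c·H/(1+e₀)·log₁₀(σ'_f/σ'_0) = 0.39×4.5/(1+0.96)×log₁₀(119.72/53.82)
    = 0.89541 × 0.34722 = 0.3109 m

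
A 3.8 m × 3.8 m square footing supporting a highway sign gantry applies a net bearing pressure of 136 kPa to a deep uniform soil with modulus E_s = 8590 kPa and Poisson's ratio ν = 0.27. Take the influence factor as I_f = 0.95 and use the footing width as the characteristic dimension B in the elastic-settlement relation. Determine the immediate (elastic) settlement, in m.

Immediate (elastic) settlement: S_e = q·B·(1−ν²)/E_s · I_f.
S_e = 136 × 3.8 × (1 − 0.27²) / 8590 × 0.95
    = 136 × 3.8 × 0.9271 / 8590 × 0.95
    = 0.05299 m

S_e ≈ 0.053 m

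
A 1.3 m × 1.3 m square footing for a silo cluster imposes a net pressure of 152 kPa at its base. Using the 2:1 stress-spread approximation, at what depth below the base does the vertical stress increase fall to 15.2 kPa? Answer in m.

z ≈ 2.81 m

2:1 spreading — at depth z the loaded area has grown by z in each plan dimension:
qB²/(B+z)² = Δσ_z ⇒ z = B(√(q/Δσ_z) − 1) = 1.3×(√(152/15.2) − 1) = 2.811 m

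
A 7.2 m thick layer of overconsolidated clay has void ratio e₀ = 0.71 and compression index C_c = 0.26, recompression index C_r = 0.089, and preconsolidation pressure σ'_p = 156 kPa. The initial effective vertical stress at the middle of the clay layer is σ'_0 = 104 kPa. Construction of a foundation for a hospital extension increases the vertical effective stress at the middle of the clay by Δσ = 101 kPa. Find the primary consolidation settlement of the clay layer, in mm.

Final effective stress: σ'_f = 104 + 101 = 205 kPa.
σ'_f = 205 > σ'_p = 156 kPa, so the stress path crosses the preconsolidation pressure — recompression up to σ'_p, then virgin compression beyond:
S_c = H/(1+e₀)·[C_r·log₁₀(σ'_p/σ'_0) + C_c·log₁₀(σ'_f/σ'_p)]
    = 7.2/1.71 × [0.089×log₁₀(156/104) + 0.26×log₁₀(205/156)]
    = 4.2105 × [0.015672 + 0.030844] = 0.1959 m

S_c ≈ 196 mm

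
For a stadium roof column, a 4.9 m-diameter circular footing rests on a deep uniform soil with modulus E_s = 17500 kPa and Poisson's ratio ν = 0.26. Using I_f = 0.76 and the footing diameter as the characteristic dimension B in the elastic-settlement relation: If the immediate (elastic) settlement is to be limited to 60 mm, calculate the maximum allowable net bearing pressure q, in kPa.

q ≈ 302 kPa

S_e = q·B·(1−ν²)/E_s · I_f  ⇒  q = S_e·E_s / (B·(1−ν²)·I_f).
q = 0.06 × 17500 / (4.9 × 0.9324 × 0.76) = 302.4 kPa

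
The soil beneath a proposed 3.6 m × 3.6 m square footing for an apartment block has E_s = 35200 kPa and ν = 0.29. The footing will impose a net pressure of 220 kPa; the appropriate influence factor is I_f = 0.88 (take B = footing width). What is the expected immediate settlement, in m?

S_e ≈ 0.0181 m

Immediate (elastic) settlement: S_e = q·B·(1−ν²)/E_s · I_f.
S_e = 220 × 3.6 × (1 − 0.29²) / 35200 × 0.88
    = 220 × 3.6 × 0.9159 / 35200 × 0.88
    = 0.01813 m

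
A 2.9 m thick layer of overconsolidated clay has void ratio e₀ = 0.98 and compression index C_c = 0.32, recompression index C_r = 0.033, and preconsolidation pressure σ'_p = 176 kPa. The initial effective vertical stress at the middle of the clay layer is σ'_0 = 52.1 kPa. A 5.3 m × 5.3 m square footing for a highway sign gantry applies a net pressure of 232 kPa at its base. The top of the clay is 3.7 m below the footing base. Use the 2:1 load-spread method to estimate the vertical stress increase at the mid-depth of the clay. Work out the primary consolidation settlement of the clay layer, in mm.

S_c ≈ 16 mm

Mid-depth of clay below the footing base: z = 3.7 + 2.9/2 = 5.15 m.
Stress increase at mid-clay by the 2:1 spreading method:
Δσ = qBL/((B+z)(L+z)) = 232×5.3×5.3/((5.3+5.15)(5.3+5.15)) = 59.677 kPa
Final effective stress: σ'_f = 52.1 + 59.677 = 111.78 kPa.
σ'_f = 111.78 ≤ σ'_p = 176 kPa, so the clay remains overconsolidated and only the recompression index applies:
S_c = C_r·H/(1+e₀)·log₁₀(σ'_f/σ'_0) = 0.033×2.9/1.98×log₁₀(111.78/52.1)
    = 0.048332 × 0.33153 = 0.01602 m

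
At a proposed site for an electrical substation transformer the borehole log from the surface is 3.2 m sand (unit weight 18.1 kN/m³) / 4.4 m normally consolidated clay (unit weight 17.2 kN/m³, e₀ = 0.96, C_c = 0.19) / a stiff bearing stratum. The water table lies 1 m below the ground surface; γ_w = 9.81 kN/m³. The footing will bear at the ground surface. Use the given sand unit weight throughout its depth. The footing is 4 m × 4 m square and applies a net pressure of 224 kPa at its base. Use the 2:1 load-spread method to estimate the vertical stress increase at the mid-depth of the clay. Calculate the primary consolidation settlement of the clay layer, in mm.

Mid-depth of clay below the ground surface: z = 3.2 + 4.4/2 = 5.4 m.
Total vertical stress at mid-clay: σ_v = 18.1×3.2 + 17.2×2.2 = 95.76 kPa.
Pore pressure: u = 9.81×(5.4 − 1) = 43.164 kPa.
Initial effective stress: σ'_0 = σ_v − u = 95.76 − 43.164 = 52.596 kPa.
Stress increase at mid-clay by the 2:1 spreading method:
Δσ = qBL/((B+z)(L+z)) = 224×4×4/((4+5.4)(4+5.4)) = 40.561 kPa
Final effective stress: σ'_f = σ'_0 + Δσ = 52.596 + 40.561 = 93.157 kPa.
Normally consolidated clay, so the full stress increment lies on the virgin compression line:
S_c = C_c·H/(1+e₀)·log₁₀(σ'_f/σ'_0) = 0.19×4.4/(1+0.96)×log₁₀(93.157/52.596)
    = 0.42653 × 0.24826 = 0.1059 m

S_c ≈ 106 mm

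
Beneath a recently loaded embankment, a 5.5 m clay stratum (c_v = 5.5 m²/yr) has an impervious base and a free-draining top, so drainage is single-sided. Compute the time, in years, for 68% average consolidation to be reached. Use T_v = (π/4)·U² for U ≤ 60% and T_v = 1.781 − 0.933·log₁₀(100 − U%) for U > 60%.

Drainage path length: H_d = H = 5.5 m (single drainage).
U > 60%: T_v = 1.781 − 0.933·log₁₀(100 − 68) = 0.3767.
t = T_v·H_d²/c_v = 0.3767×5.5²/5.5 = 2.072 years.

t ≈ 2.07 years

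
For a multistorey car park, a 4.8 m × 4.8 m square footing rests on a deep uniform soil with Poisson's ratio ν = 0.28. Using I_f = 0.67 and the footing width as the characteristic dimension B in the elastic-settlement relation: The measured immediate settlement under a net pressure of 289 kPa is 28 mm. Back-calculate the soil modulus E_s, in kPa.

S_e = q·B·(1−ν²)/E_s · I_f  ⇒  E_s = q·B·(1−ν²)·I_f / S_e.
E_s = 289 × 4.8 × 0.9216 × 0.67 / 0.028 = 30590 kPa

E_s ≈ 30600 kPa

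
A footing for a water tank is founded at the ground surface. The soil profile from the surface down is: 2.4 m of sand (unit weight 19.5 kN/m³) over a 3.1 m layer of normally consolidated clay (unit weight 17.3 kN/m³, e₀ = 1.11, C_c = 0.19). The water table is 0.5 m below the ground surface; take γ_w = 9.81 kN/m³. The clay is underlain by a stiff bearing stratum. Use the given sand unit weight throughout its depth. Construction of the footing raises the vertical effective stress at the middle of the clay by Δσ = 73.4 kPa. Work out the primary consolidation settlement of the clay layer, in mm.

S_c ≈ 127 mm

Mid-depth of clay below the ground surface: z = 2.4 + 3.1/2 = 3.95 m.
Total vertical stress at mid-clay: σ_v = 19.5×2.4 + 17.3×1.55 = 73.615 kPa.
Pore pressure: u = 9.81×(3.95 − 0.5) = 33.845 kPa.
Initial effective stress: σ'_0 = σ_v − u = 73.615 − 33.845 = 39.77 kPa.
Final effective stress: σ'_f = σ'_0 + Δσ = 39.77 + 73.4 = 113.17 kPa.
Normally consolidated clay, so the full stress increment lies on the virgin compression line:
S_c = C_c·H/(1+e₀)·log₁₀(σ'_f/σ'_0) = 0.19×3.1/(1+1.11)×log₁₀(113.17/39.77)
    = 0.27915 × 0.45418 = 0.1268 m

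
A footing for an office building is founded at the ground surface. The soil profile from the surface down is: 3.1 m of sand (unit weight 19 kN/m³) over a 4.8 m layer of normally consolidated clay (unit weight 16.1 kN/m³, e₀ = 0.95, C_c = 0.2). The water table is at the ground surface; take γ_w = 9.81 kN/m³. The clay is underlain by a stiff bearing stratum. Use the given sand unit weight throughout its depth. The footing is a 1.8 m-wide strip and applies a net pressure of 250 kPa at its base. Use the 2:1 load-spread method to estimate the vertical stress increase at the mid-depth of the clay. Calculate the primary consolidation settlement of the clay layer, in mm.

Mid-depth of clay below the ground surface: z = 3.1 + 4.8/2 = 5.5 m.
Total vertical stress at mid-clay: σ_v = 19×3.1 + 16.1×2.4 = 97.54 kPa.
Pore pressure: u = 9.81×(5.5 − 0) = 53.955 kPa.
Initial effective stress: σ'_0 = σ_v − u = 97.54 − 53.955 = 43.585 kPa.
Stress increase at mid-clay by the 2:1 spreading method:
Δσ = qB/(B+z) = 250×1.8/(1.8+5.5) = 61.644 kPa
Final effective stress: σ'_f = σ'_0 + Δσ = 43.585 + 61.644 = 105.23 kPa.
Normally consolidated clay, so the full stress increment lies on the virgin compression line:
S_c = C_c·H/(1+e₀)·log₁₀(σ'_f/σ'_0) = 0.2×4.8/(1+0.95)×log₁₀(105.23/43.585)
    = 0.49231 × 0.3828 = 0.1885 m

S_c ≈ 188 mm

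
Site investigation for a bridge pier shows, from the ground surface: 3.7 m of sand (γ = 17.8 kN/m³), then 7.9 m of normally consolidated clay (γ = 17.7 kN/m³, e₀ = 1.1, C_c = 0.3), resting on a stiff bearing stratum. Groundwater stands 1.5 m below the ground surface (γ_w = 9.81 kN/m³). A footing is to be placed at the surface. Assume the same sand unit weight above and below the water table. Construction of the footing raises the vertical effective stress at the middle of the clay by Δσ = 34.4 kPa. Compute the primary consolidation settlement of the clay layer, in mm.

Mid-depth of clay below the ground surface: z = 3.7 + 7.9/2 = 7.65 m.
Total vertical stress at mid-clay: σ_v = 17.8×3.7 + 17.7×3.95 = 135.78 kPa.
Pore pressure: u = 9.81×(7.65 − 1.5) = 60.332 kPa.
Initial effective stress: σ'_0 = σ_v − u = 135.78 − 60.332 = 75.448 kPa.
Final effective stress: σ'_f = σ'_0 + Δσ = 75.448 + 34.4 = 109.85 kPa.
Normally consolidated clay, so the full stress increment lies on the virgin compression line:
S_c = C_c·H/(1+e₀)·log₁₀(σ'_f/σ'_0) = 0.3×7.9/(1+1.1)×log₁₀(109.85/75.448)
    = 1.1286 × 0.16315 = 0.1841 m

S_c ≈ 184 mm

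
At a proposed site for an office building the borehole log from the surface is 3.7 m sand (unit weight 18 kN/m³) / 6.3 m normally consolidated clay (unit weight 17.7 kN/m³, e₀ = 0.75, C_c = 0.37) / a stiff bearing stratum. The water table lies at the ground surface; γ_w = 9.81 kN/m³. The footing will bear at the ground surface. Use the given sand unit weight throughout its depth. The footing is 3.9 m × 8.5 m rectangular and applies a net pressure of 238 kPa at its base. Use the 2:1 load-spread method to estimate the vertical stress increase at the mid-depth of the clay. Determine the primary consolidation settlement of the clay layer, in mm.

Mid-depth of clay below the ground surface: z = 3.7 + 6.3/2 = 6.85 m.
Total vertical stress at mid-clay: σ_v = 18×3.7 + 17.7×3.15 = 122.36 kPa.
Pore pressure: u = 9.81×(6.85 − 0) = 67.198 kPa.
Initial effective stress: σ'_0 = σ_v − u = 122.36 − 67.198 = 55.162 kPa.
Stress increase at mid-clay by the 2:1 spreading method:
Δσ = qBL/((B+z)(L+z)) = 238×3.9×8.5/((3.9+6.85)(8.5+6.85)) = 47.813 kPa
Final effective stress: σ'_f = σ'_0 + Δσ = 55.162 + 47.813 = 102.97 kPa.
Normally consolidated clay, so the full stress increment lies on the virgin compression line:
S_c = C_c·H/(1+e₀)·log₁₀(σ'_f/σ'_0) = 0.37×6.3/(1+0.75)×log₁₀(102.97/55.162)
    = 1.332 × 0.27107 = 0.3611 m

S_c ≈ 361 mm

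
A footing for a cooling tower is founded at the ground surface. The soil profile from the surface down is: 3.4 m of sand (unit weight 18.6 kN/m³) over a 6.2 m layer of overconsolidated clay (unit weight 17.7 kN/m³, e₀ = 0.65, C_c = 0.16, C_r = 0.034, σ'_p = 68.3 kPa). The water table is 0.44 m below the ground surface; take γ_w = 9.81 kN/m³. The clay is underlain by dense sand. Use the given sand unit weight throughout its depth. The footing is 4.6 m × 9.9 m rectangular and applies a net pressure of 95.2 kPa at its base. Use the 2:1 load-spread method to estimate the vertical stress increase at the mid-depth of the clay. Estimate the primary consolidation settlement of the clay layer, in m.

Mid-depth of clay below the ground surface: z = 3.4 + 6.2/2 = 6.5 m.
Total vertical stress at mid-clay: σ_v = 18.6×3.4 + 17.7×3.1 = 118.11 kPa.
Pore pressure: u = 9.81×(6.5 − 0.44) = 59.449 kPa.
Initial effective stress: σ'_0 = σ_v − u = 118.11 − 59.449 = 58.661 kPa.
Stress increase at mid-clay by the 2:1 spreading method:
Δσ = qBL/((B+z)(L+z)) = 95.2×4.6×9.9/((4.6+6.5)(9.9+6.5)) = 23.816 kPa
Final effective stress: σ'_f = 58.661 + 23.816 = 82.477 kPa.
σ'_f = 82.477 > σ'_p = 68.3 kPa, so the stress path crosses the preconsolidation pressure — recompression up to σ'_p, then virgin compression beyond:
S_c = H/(1+e₀)·[C_r·log₁₀(σ'_p/σ'_0) + C_c·log₁₀(σ'_f/σ'_p)]
    = 6.2/1.65 × [0.034×log₁₀(68.3/58.661) + 0.16×log₁₀(82.477/68.3)]
    = 3.7576 × [0.0022464 + 0.013106] = 0.05769 m

S_c ≈ 0.0577 m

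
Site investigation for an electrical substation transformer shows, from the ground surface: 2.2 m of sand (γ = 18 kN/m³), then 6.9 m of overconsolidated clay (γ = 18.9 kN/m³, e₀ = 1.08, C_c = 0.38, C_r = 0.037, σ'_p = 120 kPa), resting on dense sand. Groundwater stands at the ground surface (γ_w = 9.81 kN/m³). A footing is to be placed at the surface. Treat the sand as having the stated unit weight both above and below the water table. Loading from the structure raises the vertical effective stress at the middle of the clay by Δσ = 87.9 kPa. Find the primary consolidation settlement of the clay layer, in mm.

S_c ≈ 121 mm

Mid-depth of clay below the ground surface: z = 2.2 + 6.9/2 = 5.65 m.
Total vertical stress at mid-clay: σ_v = 18×2.2 + 18.9×3.45 = 104.81 kPa.
Pore pressure: u = 9.81×(5.65 − 0) = 55.427 kPa.
Initial effective stress: σ'_0 = σ_v − u = 104.81 − 55.427 = 49.383 kPa.
Final effective stress: σ'_f = 49.383 + 87.9 = 137.28 kPa.
σ'_f = 137.28 > σ'_p = 120 kPa, so the stress path crosses the preconsolidation pressure — recompression up to σ'_p, then virgin compression beyond:
S_c = H/(1+e₀)·[C_r·log₁₀(σ'_p/σ'_0) + C_c·log₁₀(σ'_f/σ'_p)]
    = 6.9/2.08 × [0.037×log₁₀(120/49.383) + 0.38×log₁₀(137.28/120)]
    = 3.3173 × [0.014267 + 0.022202] = 0.121 m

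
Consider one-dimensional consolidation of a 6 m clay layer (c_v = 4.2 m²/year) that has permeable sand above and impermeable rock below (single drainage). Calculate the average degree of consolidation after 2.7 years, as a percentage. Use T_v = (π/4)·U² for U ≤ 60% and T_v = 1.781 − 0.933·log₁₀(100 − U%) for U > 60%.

U ≈ 62.7 %

Drainage path length: H_d = H = 6 m (single drainage).
T_v = c_v·t/H_d² = 4.2×2.7/6² = 0.315.
T_v = 0.315 corresponds to the U > 60% branch:
U = 1 − 10^((1.781 − T_v)/0.933)/100 = 0.6274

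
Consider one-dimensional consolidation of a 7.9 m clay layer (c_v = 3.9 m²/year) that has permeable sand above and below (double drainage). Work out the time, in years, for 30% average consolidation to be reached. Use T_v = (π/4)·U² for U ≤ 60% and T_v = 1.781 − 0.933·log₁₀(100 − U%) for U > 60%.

t ≈ 0.283 years

Drainage path length: H_d = H/2 = 3.95 m (double drainage).
U ≤ 60%: T_v = (π/4)·U² = (π/4)×0.3² = 0.070686.
t = T_v·H_d²/c_v = 0.070686×3.95²/3.9 = 0.2828 years.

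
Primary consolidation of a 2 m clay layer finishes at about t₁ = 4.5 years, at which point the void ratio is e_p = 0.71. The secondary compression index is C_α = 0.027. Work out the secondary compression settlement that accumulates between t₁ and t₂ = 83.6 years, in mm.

Secondary compression: S_s = C_α·H/(1+e_p)·log₁₀(t₂/t₁)
S_s = 0.027×2/(1+0.71)×log₁₀(83.6/4.5)
    = 0.03158 × 1.269 = 0.04007 m

S_s ≈ 40.1 mm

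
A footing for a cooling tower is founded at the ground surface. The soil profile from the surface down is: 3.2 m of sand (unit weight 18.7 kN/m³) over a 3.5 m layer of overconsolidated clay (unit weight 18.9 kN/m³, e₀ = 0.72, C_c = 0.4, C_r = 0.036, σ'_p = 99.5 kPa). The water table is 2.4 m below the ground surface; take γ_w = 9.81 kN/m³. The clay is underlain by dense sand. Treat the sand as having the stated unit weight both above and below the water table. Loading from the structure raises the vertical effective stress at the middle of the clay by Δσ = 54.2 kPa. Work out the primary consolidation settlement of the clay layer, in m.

Mid-depth of clay below the ground surface: z = 3.2 + 3.5/2 = 4.95 m.
Total vertical stress at mid-clay: σ_v = 18.7×3.2 + 18.9×1.75 = 92.915 kPa.
Pore pressure: u = 9.81×(4.95 − 2.4) = 25.015 kPa.
Initial effective stress: σ'_0 = σ_v − u = 92.915 − 25.015 = 67.9 kPa.
Final effective stress: σ'_f = 67.9 + 54.2 = 122.1 kPa.
σ'_f = 122.1 > σ'_p = 99.5 kPa, so the stress path crosses the preconsolidation pressure — recompression up to σ'_p, then virgin compression beyond:
S_c = H/(1+e₀)·[C_r·log₁₀(σ'_p/σ'_0) + C_c·log₁₀(σ'_f/σ'_p)]
    = 3.5/1.72 × [0.036×log₁₀(99.5/67.9) + 0.4×log₁₀(122.1/99.5)]
    = 2.0349 × [0.0059743 + 0.035557] = 0.08451 m

S_c ≈ 0.0845 m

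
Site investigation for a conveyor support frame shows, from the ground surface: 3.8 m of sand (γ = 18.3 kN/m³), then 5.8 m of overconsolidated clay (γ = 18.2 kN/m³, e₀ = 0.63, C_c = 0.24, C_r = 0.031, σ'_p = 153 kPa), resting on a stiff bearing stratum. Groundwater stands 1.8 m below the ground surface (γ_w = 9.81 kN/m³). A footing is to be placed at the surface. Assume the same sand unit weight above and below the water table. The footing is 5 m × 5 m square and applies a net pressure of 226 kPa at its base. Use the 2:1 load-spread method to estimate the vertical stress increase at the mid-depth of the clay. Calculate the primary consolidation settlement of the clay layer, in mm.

S_c ≈ 21.2 mm

Mid-depth of clay below the ground surface: z = 3.8 + 5.8/2 = 6.7 m.
Total vertical stress at mid-clay: σ_v = 18.3×3.8 + 18.2×2.9 = 122.32 kPa.
Pore pressure: u = 9.81×(6.7 − 1.8) = 48.069 kPa.
Initial effective stress: σ'_0 = σ_v − u = 122.32 − 48.069 = 74.251 kPa.
Stress increase at mid-clay by the 2:1 spreading method:
Δσ = qBL/((B+z)(L+z)) = 226×5×5/((5+6.7)(5+6.7)) = 41.274 kPa
Final effective stress: σ'_f = 74.251 + 41.274 = 115.53 kPa.
σ'_f = 115.53 ≤ σ'_p = 153 kPa, so the clay remains overconsolidated and only the recompression index applies:
S_c = C_r·H/(1+e₀)·log₁₀(σ'_f/σ'_0) = 0.031×5.8/1.63×log₁₀(115.53/74.251)
    = 0.11031 × 0.19199 = 0.02118 m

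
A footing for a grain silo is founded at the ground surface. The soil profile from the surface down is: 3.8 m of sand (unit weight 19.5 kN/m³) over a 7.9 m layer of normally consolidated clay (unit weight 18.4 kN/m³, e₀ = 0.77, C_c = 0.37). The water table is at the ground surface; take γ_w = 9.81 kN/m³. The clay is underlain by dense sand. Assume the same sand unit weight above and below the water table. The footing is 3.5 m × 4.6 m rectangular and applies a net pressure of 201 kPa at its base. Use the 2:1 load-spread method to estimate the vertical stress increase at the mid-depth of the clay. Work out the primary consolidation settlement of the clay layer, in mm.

Mid-depth of clay below the ground surface: z = 3.8 + 7.9/2 = 7.75 m.
Total vertical stress at mid-clay: σ_v = 19.5×3.8 + 18.4×3.95 = 146.78 kPa.
Pore pressure: u = 9.81×(7.75 − 0) = 76.028 kPa.
Initial effective stress: σ'_0 = σ_v − u = 146.78 − 76.028 = 70.752 kPa.
Stress increase at mid-clay by the 2:1 spreading method:
Δσ = qBL/((B+z)(L+z)) = 201×3.5×4.6/((3.5+7.75)(4.6+7.75)) = 23.292 kPa
Final effective stress: σ'_f = σ'_0 + Δσ = 70.752 + 23.292 = 94.044 kPa.
Normally consolidated clay, so the full stress increment lies on the virgin compression line:
S_c = C_c·H/(1+e₀)·log₁₀(σ'_f/σ'_0) = 0.37×7.9/(1+0.77)×log₁₀(94.044/70.752)
    = 1.6514 × 0.12359 = 0.2041 m

S_c ≈ 204 mm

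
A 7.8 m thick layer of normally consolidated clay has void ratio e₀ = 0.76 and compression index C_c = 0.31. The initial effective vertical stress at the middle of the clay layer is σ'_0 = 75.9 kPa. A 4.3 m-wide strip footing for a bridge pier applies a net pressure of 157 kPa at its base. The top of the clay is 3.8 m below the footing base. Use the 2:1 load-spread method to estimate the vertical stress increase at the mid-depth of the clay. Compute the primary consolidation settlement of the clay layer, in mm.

S_c ≈ 331 mm

Mid-depth of clay below the footing base: z = 3.8 + 7.8/2 = 7.7 m.
Stress increase at mid-clay by the 2:1 spreading method:
Δσ = qB/(B+z) = 157×4.3/(4.3+7.7) = 56.258 kPa
Final effective stress: σ'_f = σ'_0 + Δσ = 75.9 + 56.258 = 132.16 kPa.
Normally consolidated clay, so the full stress increment lies on the virgin compression line:
S_c = C_c·H/(1+e₀)·log₁₀(σ'_f/σ'_0) = 0.31×7.8/(1+0.76)×log₁₀(132.16/75.9)
    = 1.3739 × 0.24086 = 0.3309 m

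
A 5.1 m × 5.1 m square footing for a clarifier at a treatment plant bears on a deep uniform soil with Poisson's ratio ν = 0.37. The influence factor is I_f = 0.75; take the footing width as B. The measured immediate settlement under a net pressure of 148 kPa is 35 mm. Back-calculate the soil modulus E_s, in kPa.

E_s ≈ 14000 kPa

S_e = q·B·(1−ν²)/E_s · I_f  ⇒  E_s = q·B·(1−ν²)·I_f / S_e.
E_s = 148 × 5.1 × 0.8631 × 0.75 / 0.035 = 13960 kPa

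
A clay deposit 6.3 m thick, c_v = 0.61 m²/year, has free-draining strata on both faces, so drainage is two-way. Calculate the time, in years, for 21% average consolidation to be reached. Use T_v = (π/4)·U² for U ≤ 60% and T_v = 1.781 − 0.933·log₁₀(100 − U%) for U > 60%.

t ≈ 0.563 years

Drainage path length: H_d = H/2 = 3.15 m (double drainage).
U ≤ 60%: T_v = (π/4)·U² = (π/4)×0.21² = 0.034636.
t = T_v·H_d²/c_v = 0.034636×3.15²/0.61 = 0.5634 years.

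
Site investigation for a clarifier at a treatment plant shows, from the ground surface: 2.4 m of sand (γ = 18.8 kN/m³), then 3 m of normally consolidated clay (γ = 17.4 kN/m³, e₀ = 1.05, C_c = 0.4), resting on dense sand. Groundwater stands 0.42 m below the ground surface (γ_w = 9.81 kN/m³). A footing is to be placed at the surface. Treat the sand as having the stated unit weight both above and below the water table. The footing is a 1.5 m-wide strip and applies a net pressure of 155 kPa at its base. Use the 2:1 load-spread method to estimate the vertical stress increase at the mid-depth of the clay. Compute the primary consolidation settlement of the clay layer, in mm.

S_c ≈ 196 mm

Mid-depth of clay below the ground surface: z = 2.4 + 3/2 = 3.9 m.
Total vertical stress at mid-clay: σ_v = 18.8×2.4 + 17.4×1.5 = 71.22 kPa.
Pore pressure: u = 9.81×(3.9 − 0.42) = 34.139 kPa.
Initial effective stress: σ'_0 = σ_v − u = 71.22 − 34.139 = 37.081 kPa.
Stress increase at mid-clay by the 2:1 spreading method:
Δσ = qB/(B+z) = 155×1.5/(1.5+3.9) = 43.056 kPa
Final effective stress: σ'_f = σ'_0 + Δσ = 37.081 + 43.056 = 80.137 kPa.
Normally consolidated clay, so the full stress increment lies on the virgin compression line:
S_c = C_c·H/(1+e₀)·log₁₀(σ'_f/σ'_0) = 0.4×3/(1+1.05)×log₁₀(80.137/37.081)
    = 0.58537 × 0.33468 = 0.1959 m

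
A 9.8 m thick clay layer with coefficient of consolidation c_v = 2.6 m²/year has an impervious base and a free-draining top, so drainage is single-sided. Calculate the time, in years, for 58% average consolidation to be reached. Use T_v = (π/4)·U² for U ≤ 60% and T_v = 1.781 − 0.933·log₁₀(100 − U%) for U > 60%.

Drainage path length: H_d = H = 9.8 m (single drainage).
U ≤ 60%: T_v = (π/4)·U² = (π/4)×0.58² = 0.26421.
t = T_v·H_d²/c_v = 0.26421×9.8²/2.6 = 9.76 years.

t ≈ 9.76 years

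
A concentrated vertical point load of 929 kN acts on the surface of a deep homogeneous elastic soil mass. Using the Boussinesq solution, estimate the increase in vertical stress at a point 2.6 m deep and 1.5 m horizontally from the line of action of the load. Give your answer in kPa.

Boussinesq vertical stress below a point load on an elastic half-space:
Δσ_z = 3P/(2πz²) · [1 + (r/z)²]^(−5/2)
r/z = 1.5/2.6 = 0.57692; [1+(r/z)²]^(−5/2) = 0.48759.
Δσ_z = 3×929/(2π×2.6²) × 0.48759 = 65.616 × 0.48759 = 31.99 kPa

Δσ_z ≈ 32 kPa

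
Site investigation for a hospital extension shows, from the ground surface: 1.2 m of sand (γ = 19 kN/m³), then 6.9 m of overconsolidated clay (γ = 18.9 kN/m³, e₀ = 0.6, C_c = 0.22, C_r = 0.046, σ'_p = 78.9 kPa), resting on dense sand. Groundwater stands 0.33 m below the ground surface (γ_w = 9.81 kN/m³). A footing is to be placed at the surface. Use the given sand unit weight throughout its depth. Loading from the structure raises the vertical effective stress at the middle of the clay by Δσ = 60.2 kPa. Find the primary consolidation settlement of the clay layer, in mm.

Mid-depth of clay below the ground surface: z = 1.2 + 6.9/2 = 4.65 m.
Total vertical stress at mid-clay: σ_v = 19×1.2 + 18.9×3.45 = 88.005 kPa.
Pore pressure: u = 9.81×(4.65 − 0.33) = 42.379 kPa.
Initial effective stress: σ'_0 = σ_v − u = 88.005 − 42.379 = 45.626 kPa.
Final effective stress: σ'_f = 45.626 + 60.2 = 105.83 kPa.
σ'_f = 105.83 > σ'_p = 78.9 kPa, so the stress path crosses the preconsolidation pressure — recompression up to σ'_p, then virgin compression beyond:
S_c = H/(1+e₀)·[C_r·log₁₀(σ'_p/σ'_0) + C_c·log₁₀(σ'_f/σ'_p)]
    = 6.9/1.6 × [0.046×log₁₀(78.9/45.626) + 0.22×log₁₀(105.83/78.9)]
    = 4.3125 × [0.010942 + 0.028057] = 0.1682 m

S_c ≈ 168 mm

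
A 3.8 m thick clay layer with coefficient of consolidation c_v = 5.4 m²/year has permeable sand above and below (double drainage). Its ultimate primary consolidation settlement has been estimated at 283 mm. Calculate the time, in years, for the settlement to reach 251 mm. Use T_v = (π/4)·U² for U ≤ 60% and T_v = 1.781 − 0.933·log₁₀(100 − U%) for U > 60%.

Drainage path length: H_d = H/2 = 1.9 m (double drainage).
U = S(t)/S_ult = 251/283 = 0.8869.
U > 60%: T_v = 1.781 − 0.933·log₁₀(100 − 88.693) = 0.79821.
t = T_v·H_d²/c_v = 0.79821×1.9²/5.4 = 0.5336 years.

t ≈ 0.534 years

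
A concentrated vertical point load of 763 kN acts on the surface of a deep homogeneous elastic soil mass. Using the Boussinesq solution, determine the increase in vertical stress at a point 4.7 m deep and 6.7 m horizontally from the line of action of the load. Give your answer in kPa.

Boussinesq vertical stress below a point load on an elastic half-space:
Δσ_z = 3P/(2πz²) · [1 + (r/z)²]^(−5/2)
r/z = 6.7/4.7 = 1.4255; [1+(r/z)²]^(−5/2) = 0.062464.
Δσ_z = 3×763/(2π×4.7²) × 0.062464 = 16.492 × 0.062464 = 1.03 kPa

Δσ_z ≈ 1.03 kPa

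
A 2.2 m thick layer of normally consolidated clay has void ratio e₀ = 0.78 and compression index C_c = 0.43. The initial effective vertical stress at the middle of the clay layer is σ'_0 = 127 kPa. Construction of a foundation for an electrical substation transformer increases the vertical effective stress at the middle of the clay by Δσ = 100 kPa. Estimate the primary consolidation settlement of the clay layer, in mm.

Final effective stress: σ'_f = σ'_0 + Δσ = 127 + 100 = 227 kPa.
Normally consolidated clay, so the full stress increment lies on the virgin compression line:
S_c = C_c·H/(1+e₀)·log₁₀(σ'_f/σ'_0) = 0.43×2.2/(1+0.78)×log₁₀(227/127)
    = 0.53146 × 0.25222 = 0.134 m

S_c ≈ 134 mm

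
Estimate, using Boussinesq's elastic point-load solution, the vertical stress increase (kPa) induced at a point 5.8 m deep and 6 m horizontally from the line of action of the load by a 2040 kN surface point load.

Boussinesq vertical stress below a point load on an elastic half-space:
Δσ_z = 3P/(2πz²) · [1 + (r/z)²]^(−5/2)
r/z = 6/5.8 = 1.0345; [1+(r/z)²]^(−5/2) = 0.16218.
Δσ_z = 3×2040/(2π×5.8²) × 0.16218 = 28.954 × 0.16218 = 4.696 kPa

Δσ_z ≈ 4.7 kPa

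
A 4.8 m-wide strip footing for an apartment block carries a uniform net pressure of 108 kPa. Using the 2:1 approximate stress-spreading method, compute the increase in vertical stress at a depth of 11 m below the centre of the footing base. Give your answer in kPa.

Δσ_z ≈ 32.8 kPa

By the 2:1 method the load spreads at 1 horizontal : 2 vertical, so at depth z the loaded area has grown by z in each plan dimension:
Δσ = qB/(B+z) = 108×4.8/(4.8+11) = 32.81 kPa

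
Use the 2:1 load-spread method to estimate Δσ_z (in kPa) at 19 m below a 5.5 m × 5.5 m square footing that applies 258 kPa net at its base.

By the 2:1 method the load spreads at 1 horizontal : 2 vertical, so at depth z the loaded area has grown by z in each plan dimension:
Δσ = qBL/((B+z)(L+z)) = 258×5.5×5.5/((5.5+19)(5.5+19)) = 13.002 kPa

Δσ_z ≈ 13 kPa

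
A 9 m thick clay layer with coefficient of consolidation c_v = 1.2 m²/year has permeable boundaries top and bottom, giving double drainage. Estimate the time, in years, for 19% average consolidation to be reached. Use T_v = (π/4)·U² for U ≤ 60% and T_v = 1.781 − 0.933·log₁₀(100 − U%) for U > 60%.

Drainage path length: H_d = H/2 = 4.5 m (double drainage).
U ≤ 60%: T_v = (π/4)·U² = (π/4)×0.19² = 0.028353.
t = T_v·H_d²/c_v = 0.028353×4.5²/1.2 = 0.4785 years.

t ≈ 0.478 years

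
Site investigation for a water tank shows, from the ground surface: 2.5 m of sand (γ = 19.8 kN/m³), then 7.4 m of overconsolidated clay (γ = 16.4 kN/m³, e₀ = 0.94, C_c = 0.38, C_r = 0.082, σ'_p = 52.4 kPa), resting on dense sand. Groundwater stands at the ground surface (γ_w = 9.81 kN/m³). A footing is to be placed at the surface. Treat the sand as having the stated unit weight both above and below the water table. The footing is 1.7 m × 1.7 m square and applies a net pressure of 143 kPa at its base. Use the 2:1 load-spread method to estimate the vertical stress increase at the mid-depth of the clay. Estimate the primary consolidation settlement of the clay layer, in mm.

S_c ≈ 49.7 mm

Mid-depth of clay below the ground surface: z = 2.5 + 7.4/2 = 6.2 m.
Total vertical stress at mid-clay: σ_v = 19.8×2.5 + 16.4×3.7 = 110.18 kPa.
Pore pressure: u = 9.81×(6.2 − 0) = 60.822 kPa.
Initial effective stress: σ'_0 = σ_v − u = 110.18 − 60.822 = 49.358 kPa.
Stress increase at mid-clay by the 2:1 spreading method:
Δσ = qBL/((B+z)(L+z)) = 143×1.7×1.7/((1.7+6.2)(1.7+6.2)) = 6.6219 kPa
Final effective stress: σ'_f = 49.358 + 6.6219 = 55.98 kPa.
σ'_f = 55.98 > σ'_p = 52.4 kPa, so the stress path crosses the preconsolidation pressure — recompression up to σ'_p, then virgin compression beyond:
S_c = H/(1+e₀)·[C_r·log₁₀(σ'_p/σ'_0) + C_c·log₁₀(σ'_f/σ'_p)]
    = 7.4/1.94 × [0.082×log₁₀(52.4/49.358) + 0.38×log₁₀(55.98/52.4)]
    = 3.8144 × [0.0021298 + 0.010907] = 0.04973 m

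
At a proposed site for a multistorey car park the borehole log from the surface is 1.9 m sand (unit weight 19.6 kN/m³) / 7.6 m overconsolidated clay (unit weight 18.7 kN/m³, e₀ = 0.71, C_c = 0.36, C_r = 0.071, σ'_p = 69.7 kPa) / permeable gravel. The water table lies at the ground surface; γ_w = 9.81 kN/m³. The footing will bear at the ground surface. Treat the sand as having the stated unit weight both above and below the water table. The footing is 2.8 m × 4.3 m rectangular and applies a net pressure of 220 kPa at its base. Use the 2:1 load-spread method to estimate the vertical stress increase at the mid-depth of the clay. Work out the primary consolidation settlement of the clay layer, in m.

Mid-depth of clay below the ground surface: z = 1.9 + 7.6/2 = 5.7 m.
Total vertical stress at mid-clay: σ_v = 19.6×1.9 + 18.7×3.8 = 108.3 kPa.
Pore pressure: u = 9.81×(5.7 − 0) = 55.917 kPa.
Initial effective stress: σ'_0 = σ_v − u = 108.3 − 55.917 = 52.383 kPa.
Stress increase at mid-clay by the 2:1 spreading method:
Δσ = qBL/((B+z)(L+z)) = 220×2.8×4.3/((2.8+5.7)(4.3+5.7)) = 31.162 kPa
Final effective stress: σ'_f = 52.383 + 31.162 = 83.545 kPa.
σ'_f = 83.545 > σ'_p = 69.7 kPa, so the stress path crosses the preconsolidation pressure — recompression up to σ'_p, then virgin compression beyond:
S_c = H/(1+e₀)·[C_r·log₁₀(σ'_p/σ'_0) + C_c·log₁₀(σ'_f/σ'_p)]
    = 7.6/1.71 × [0.071×log₁₀(69.7/52.383) + 0.36×log₁₀(83.545/69.7)]
    = 4.4444 × [0.008807 + 0.028328] = 0.165 m

S_c ≈ 0.165 m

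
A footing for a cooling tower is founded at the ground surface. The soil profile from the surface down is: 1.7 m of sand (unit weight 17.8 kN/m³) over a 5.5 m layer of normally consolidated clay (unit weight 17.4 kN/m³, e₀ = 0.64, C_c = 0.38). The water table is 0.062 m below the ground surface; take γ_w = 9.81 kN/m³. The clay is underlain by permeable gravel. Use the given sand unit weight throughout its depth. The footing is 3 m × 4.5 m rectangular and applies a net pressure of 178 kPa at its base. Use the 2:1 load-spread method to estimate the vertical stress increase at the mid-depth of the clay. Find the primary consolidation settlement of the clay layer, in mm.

S_c ≈ 391 mm

Mid-depth of clay below the ground surface: z = 1.7 + 5.5/2 = 4.45 m.
Total vertical stress at mid-clay: σ_v = 17.8×1.7 + 17.4×2.75 = 78.11 kPa.
Pore pressure: u = 9.81×(4.45 − 0.062) = 43.046 kPa.
Initial effective stress: σ'_0 = σ_v − u = 78.11 − 43.046 = 35.064 kPa.
Stress increase at mid-clay by the 2:1 spreading method:
Δσ = qBL/((B+z)(L+z)) = 178×3×4.5/((3+4.45)(4.5+4.45)) = 36.039 kPa
Final effective stress: σ'_f = σ'_0 + Δσ = 35.064 + 36.039 = 71.103 kPa.
Normally consolidated clay, so the full stress increment lies on the virgin compression line:
S_c = C_c·H/(1+e₀)·log₁₀(σ'_f/σ'_0) = 0.38×5.5/(1+0.64)×log₁₀(71.103/35.064)
    = 1.2744 × 0.30703 = 0.3913 m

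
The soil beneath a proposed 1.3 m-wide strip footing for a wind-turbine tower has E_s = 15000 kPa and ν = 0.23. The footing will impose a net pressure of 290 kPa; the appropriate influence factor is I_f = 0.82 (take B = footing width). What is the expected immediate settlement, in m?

Immediate (elastic) settlement: S_e = q·B·(1−ν²)/E_s · I_f.
S_e = 290 × 1.3 × (1 − 0.23²) / 15000 × 0.82
    = 290 × 1.3 × 0.9471 / 15000 × 0.82
    = 0.01952 m

S_e ≈ 0.0195 m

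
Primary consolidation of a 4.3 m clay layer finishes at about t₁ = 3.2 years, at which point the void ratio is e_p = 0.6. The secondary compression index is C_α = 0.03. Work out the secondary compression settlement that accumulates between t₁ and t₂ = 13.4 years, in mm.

S_s ≈ 50.1 mm

Secondary compression: S_s = C_α·H/(1+e_p)·log₁₀(t₂/t₁)
S_s = 0.03×4.3/(1+0.6)×log₁₀(13.4/3.2)
    = 0.08063 × 0.622 = 0.05015 m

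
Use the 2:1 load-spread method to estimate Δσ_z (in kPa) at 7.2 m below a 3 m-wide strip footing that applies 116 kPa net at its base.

Δσ_z ≈ 34.1 kPa

By the 2:1 method the load spreads at 1 horizontal : 2 vertical, so at depth z the loaded area has grown by z in each plan dimension:
Δσ = qB/(B+z) = 116×3/(3+7.2) = 34.118 kPa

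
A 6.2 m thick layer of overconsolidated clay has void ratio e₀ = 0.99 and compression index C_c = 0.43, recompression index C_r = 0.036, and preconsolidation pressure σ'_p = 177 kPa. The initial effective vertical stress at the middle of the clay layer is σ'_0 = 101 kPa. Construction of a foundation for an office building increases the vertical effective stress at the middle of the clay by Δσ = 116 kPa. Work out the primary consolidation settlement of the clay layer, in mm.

Final effective stress: σ'_f = 101 + 116 = 217 kPa.
σ'_f = 217 > σ'_p = 177 kPa, so the stress path crosses the preconsolidation pressure — recompression up to σ'_p, then virgin compression beyond:
S_c = H/(1+e₀)·[C_r·log₁₀(σ'_p/σ'_0) + C_c·log₁₀(σ'_f/σ'_p)]
    = 6.2/1.99 × [0.036×log₁₀(177/101) + 0.43×log₁₀(217/177)]
    = 3.1156 × [0.0087715 + 0.038049] = 0.1459 m

S_c ≈ 146 mm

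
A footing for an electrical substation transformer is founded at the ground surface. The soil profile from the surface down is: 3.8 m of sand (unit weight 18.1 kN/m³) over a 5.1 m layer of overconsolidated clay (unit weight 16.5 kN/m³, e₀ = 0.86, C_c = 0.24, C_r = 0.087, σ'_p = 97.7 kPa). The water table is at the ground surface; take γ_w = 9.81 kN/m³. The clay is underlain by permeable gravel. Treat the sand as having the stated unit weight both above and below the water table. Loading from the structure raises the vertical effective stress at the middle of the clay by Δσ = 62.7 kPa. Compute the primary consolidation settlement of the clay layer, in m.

S_c ≈ 0.11 m

Mid-depth of clay below the ground surface: z = 3.8 + 5.1/2 = 6.35 m.
Total vertical stress at mid-clay: σ_v = 18.1×3.8 + 16.5×2.55 = 110.85 kPa.
Pore pressure: u = 9.81×(6.35 − 0) = 62.294 kPa.
Initial effective stress: σ'_0 = σ_v − u = 110.85 − 62.294 = 48.556 kPa.
Final effective stress: σ'_f = 48.556 + 62.7 = 111.26 kPa.
σ'_f = 111.26 > σ'_p = 97.7 kPa, so the stress path crosses the preconsolidation pressure — recompression up to σ'_p, then virgin compression beyond:
S_c = H/(1+e₀)·[C_r·log₁₀(σ'_p/σ'_0) + C_c·log₁₀(σ'_f/σ'_p)]
    = 5.1/1.86 × [0.087×log₁₀(97.7/48.556) + 0.24×log₁₀(111.26/97.7)]
    = 2.7419 × [0.026418 + 0.013547] = 0.1096 m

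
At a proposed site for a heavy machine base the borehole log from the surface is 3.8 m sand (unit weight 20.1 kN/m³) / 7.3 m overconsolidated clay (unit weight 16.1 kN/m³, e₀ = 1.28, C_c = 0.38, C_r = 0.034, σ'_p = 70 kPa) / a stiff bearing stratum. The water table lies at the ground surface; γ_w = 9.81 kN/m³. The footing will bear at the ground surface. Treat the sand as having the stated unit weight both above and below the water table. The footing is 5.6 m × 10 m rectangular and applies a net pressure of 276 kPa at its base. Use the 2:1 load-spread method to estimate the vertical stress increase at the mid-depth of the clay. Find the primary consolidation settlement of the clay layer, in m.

Mid-depth of clay below the ground surface: z = 3.8 + 7.3/2 = 7.45 m.
Total vertical stress at mid-clay: σ_v = 20.1×3.8 + 16.1×3.65 = 135.14 kPa.
Pore pressure: u = 9.81×(7.45 − 0) = 73.085 kPa.
Initial effective stress: σ'_0 = σ_v − u = 135.14 − 73.085 = 62.055 kPa.
Stress increase at mid-clay by the 2:1 spreading method:
Δσ = qBL/((B+z)(L+z)) = 276×5.6×10/((5.6+7.45)(10+7.45)) = 67.872 kPa
Final effective stress: σ'_f = 62.055 + 67.872 = 129.93 kPa.
σ'_f = 129.93 > σ'_p = 70 kPa, so the stress path crosses the preconsolidation pressure — recompression up to σ'_p, then virgin compression beyond:
S_c = H/(1+e₀)·[C_r·log₁₀(σ'_p/σ'_0) + C_c·log₁₀(σ'_f/σ'_p)]
    = 7.3/2.28 × [0.034×log₁₀(70/62.055) + 0.38×log₁₀(129.93/70)]
    = 3.2018 × [0.0017789 + 0.10207] = 0.3325 m

S_c ≈ 0.333 m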